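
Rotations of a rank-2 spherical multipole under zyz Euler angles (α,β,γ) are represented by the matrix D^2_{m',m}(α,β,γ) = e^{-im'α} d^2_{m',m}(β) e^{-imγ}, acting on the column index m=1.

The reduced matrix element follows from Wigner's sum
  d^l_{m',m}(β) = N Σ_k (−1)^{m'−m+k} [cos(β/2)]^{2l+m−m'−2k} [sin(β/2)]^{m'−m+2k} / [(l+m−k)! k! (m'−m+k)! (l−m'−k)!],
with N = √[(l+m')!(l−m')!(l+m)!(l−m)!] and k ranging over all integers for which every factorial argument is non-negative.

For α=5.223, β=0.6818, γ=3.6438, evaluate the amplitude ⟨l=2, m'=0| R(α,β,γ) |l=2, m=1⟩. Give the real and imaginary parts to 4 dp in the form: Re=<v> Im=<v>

Re=-0.5253 Im=0.2885

Split into d^2_{0,1}(β=0.6818) × two z-phases.
With c≡cos(β/2)=0.942454 and s≡sin(β/2)=0.334335, N=[2·2·6·1]^{1/2}=4.898979
Admissible k: 1..2 (factorial args all ≥0)
  k=1: (−1)^0·4.8990/(2)·0.9425^3·0.3343^1 = +0.685549
  k=2: (−1)^1·4.8990/(2)·0.9425^1·0.3343^3 = -0.086275
d^2_{0,1}(0.6818) = +0.685549 -0.086275 = +0.599275
Attach z-rotation phases: D = e^{-i(0)(5.223)}·(+0.599275)·e^{-i(1)(3.6438)} = -0.525278+0.288468i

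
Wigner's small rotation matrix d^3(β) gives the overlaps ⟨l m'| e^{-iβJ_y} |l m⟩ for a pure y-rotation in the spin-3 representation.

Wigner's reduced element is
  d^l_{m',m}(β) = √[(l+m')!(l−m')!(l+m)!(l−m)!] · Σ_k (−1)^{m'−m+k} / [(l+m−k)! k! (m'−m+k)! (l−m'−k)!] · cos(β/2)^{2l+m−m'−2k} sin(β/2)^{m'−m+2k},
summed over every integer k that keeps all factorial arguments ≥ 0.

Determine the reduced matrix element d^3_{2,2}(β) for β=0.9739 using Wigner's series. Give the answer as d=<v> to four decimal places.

d=-0.1914

d^3_{2,2}(β=0.9739) via Wigner's sum:
With c≡cos(β/2)=0.883764 and s≡sin(β/2)=0.467933, N=[120·1·120·1]^{1/2}=120.000000
The bounds max(0,m−m')=0 and min(l+m,l−m')=1 give 2 terms
  k=0: (−1)^0·120.0000/(120)·0.8838^6·0.4679^0 = +0.476451
  k=1: (−1)^1·120.0000/(24)·0.8838^4·0.4679^2 = -0.667855
d^3_{2,2}(0.9739) = +0.476451 -0.667855 = -0.191404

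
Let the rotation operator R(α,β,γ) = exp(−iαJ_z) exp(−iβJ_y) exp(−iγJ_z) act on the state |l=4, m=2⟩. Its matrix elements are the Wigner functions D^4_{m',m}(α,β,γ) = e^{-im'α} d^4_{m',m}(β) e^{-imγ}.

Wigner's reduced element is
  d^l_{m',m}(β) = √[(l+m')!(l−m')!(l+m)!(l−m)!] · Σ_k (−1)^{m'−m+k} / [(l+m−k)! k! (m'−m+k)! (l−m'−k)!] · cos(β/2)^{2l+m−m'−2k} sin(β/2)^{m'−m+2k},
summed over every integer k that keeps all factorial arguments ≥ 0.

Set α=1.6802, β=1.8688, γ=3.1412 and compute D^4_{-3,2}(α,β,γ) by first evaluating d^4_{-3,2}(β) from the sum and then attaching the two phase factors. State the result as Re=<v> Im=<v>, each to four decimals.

Re=0.0998 Im=-0.2923

D^4_{-3,2}(1.6802,1.8688,3.1412) = e^{-i·-3·1.6802}·d^4_{-3,2}(1.8688)·e^{-i·2·3.1412}. Compute d first:
With c≡cos(β/2)=0.594301 and s≡sin(β/2)=0.804243, N=[1·5040·720·2]^{1/2}=2693.993318
k: max(0,(2)−(-3))=5 … min(4+(2),4−(-3))=6
  k=5: (−1)^0·2693.9933/(240)·0.5943^3·0.8042^5 = +0.792757
  k=6: (−1)^1·2693.9933/(720)·0.5943^1·0.8042^7 = -0.483927
d^4_{-3,2}(1.8688) = +0.792757 -0.483927 = +0.308830
Phases: e^{-i·(-3)·1.6802}=+0.322350-0.946621i, e^{-i·(2)·3.1412}=+1.000000+0.000785i ⇒ D=+0.099781-0.292267i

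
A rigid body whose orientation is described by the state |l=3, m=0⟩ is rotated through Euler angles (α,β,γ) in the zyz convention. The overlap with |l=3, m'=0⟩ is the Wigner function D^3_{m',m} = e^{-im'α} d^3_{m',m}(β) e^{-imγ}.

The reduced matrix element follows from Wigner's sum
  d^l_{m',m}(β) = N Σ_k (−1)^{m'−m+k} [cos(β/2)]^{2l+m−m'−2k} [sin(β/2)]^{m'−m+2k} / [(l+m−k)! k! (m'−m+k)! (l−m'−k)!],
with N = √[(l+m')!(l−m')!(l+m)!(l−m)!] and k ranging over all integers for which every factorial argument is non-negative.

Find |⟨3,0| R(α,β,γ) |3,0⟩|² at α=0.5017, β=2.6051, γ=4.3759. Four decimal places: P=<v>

P=0.0889

Split into d^3_{0,0}(β=2.6051) × two z-phases.
Half-angle: c=0.265041, s=0.964237. N=√(6·6·6·6)=36.000000
Admissible k: 0..3 (factorial args all ≥0)
  k=0: (−1)^0·36.0000/(36)·0.2650^6·0.9642^0 = +0.000347
  k=1: (−1)^1·36.0000/(4)·0.2650^4·0.9642^2 = -0.041292
  k=2: (−1)^2·36.0000/(4)·0.2650^2·0.9642^4 = +0.546517
  k=3: (−1)^3·36.0000/(36)·0.2650^0·0.9642^6 = -0.803717
d^3_{0,0}(2.6051) = +0.000347 -0.041292 +0.546517 -0.803717 = -0.298145
|D^3_{0,0}|² = |d^3_{0,0}(β)|² = (-0.298145)² = 0.088890 (the z-rotation phases have unit modulus)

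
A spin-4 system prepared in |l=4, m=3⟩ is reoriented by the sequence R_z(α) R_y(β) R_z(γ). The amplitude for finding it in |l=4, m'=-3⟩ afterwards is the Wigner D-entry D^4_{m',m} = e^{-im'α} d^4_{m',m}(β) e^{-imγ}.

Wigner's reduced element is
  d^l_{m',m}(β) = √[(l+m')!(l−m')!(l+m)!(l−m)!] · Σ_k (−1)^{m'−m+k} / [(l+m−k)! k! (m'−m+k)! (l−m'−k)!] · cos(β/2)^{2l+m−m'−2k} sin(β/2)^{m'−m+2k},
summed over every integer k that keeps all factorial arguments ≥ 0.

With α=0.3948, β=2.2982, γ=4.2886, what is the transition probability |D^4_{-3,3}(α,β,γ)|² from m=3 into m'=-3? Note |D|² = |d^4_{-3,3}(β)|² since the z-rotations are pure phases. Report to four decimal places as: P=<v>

P=0.0385

First d^4_{-3,3}(β=2.2982), then the phase factors e^{-i(-3)α} and e^{-i(3)γ}:
With c≡cos(β/2)=0.409309 and s≡sin(β/2)=0.912396, N=[1·5040·5040·1]^{1/2}=5040.000000
Admissible k: 6..7 (factorial args all ≥0)
  k=6: (−1)^0·5040.0000/(720)·0.4093^2·0.9124^6 = +0.676550
  k=7: (−1)^1·5040.0000/(5040)·0.4093^0·0.9124^8 = -0.480249
d^4_{-3,3}(2.2982) = +0.676550 -0.480249 = +0.196301
|D^4_{-3,3}|² = |d^4_{-3,3}(β)|² = (+0.196301)² = 0.038534 (the z-rotation phases have unit modulus)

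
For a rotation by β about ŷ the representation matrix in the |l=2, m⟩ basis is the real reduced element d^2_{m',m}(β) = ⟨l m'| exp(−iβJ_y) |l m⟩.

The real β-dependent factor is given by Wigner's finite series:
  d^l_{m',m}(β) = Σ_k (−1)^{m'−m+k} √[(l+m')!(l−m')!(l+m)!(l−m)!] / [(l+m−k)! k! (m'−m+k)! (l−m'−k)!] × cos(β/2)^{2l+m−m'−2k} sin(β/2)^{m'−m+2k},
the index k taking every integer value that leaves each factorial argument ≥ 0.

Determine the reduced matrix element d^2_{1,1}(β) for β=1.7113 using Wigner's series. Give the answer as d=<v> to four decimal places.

d=-0.5504

d^2_{1,1}(β=1.7113) via Wigner's sum:
With c≡cos(β/2)=0.655728 and s≡sin(β/2)=0.754997, N=[6·1·6·1]^{1/2}=6.000000
k∈{0,1} keeps every argument non-negative
  k=0: (−1)^0·6.0000/(6)·0.6557^4·0.7550^0 = +0.184882
  k=1: (−1)^1·6.0000/(2)·0.6557^2·0.7550^2 = -0.735291
d^2_{1,1}(1.7113) = +0.184882 -0.735291 = -0.550409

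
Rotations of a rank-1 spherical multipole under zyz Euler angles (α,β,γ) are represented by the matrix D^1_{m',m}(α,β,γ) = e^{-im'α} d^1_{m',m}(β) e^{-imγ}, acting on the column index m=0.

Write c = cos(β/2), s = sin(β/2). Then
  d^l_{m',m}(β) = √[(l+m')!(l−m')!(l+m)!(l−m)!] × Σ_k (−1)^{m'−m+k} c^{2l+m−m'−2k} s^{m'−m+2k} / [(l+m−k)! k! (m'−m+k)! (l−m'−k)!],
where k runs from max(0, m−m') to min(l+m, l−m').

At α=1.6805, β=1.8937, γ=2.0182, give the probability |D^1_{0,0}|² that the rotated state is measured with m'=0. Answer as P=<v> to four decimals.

P=0.1007

First d^1_{0,0}(β=1.8937), then the phase factors e^{-i(0)α} and e^{-i(0)γ}:
c=cos(1.8937/2)=0.584242, s=sin(1.8937/2)=0.811579; N=√[1·1·1·1]=1.000000
k∈{0,1} keeps every argument non-negative
  k=0: (−1)^0·1.0000/(1)·0.5842^2·0.8116^0 = +0.341339
  k=1: (−1)^1·1.0000/(1)·0.5842^0·0.8116^2 = -0.658661
d^1_{0,0}(1.8937) = +0.341339 -0.658661 = -0.317322
|D^1_{0,0}|² = |d^1_{0,0}(β)|² = (-0.317322)² = 0.100693 (the z-rotation phases have unit modulus)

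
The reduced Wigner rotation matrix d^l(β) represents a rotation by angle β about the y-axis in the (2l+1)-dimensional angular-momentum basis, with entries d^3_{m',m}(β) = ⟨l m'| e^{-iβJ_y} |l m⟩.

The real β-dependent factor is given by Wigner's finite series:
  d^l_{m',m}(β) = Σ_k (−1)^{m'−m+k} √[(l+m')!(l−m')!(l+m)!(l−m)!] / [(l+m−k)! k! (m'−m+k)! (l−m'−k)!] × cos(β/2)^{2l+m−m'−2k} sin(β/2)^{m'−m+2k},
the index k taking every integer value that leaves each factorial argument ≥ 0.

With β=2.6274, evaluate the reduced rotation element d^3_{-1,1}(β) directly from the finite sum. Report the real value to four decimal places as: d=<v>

d=0.3892

d^3_{-1,1}(β=2.6274) via Wigner's sum:
Half-angle: c=0.254273, s=0.967132. N=√(2·24·24·2)=48.000000
k∈{2,3,4} keeps every argument non-negative
  k=2: (−1)^0·48.0000/(8)·0.2543^4·0.9671^2 = +0.023460
  k=3: (−1)^1·48.0000/(6)·0.2543^2·0.9671^4 = -0.452518
  k=4: (−1)^2·48.0000/(48)·0.2543^0·0.9671^6 = +0.818306
d^3_{-1,1}(2.6274) = +0.023460 -0.452518 +0.818306 = +0.389248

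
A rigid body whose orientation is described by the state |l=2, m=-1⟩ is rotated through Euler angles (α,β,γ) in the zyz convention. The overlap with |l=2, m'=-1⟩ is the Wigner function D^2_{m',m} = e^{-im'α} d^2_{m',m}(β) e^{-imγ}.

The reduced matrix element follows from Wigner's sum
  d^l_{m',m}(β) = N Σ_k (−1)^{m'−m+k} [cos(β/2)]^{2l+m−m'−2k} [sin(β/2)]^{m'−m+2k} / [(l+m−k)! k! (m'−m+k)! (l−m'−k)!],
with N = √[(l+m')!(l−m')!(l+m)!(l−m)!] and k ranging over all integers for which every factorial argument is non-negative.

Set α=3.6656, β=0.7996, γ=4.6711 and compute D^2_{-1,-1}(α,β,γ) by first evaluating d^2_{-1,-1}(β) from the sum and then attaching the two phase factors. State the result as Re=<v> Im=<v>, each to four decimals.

Re=-0.1552 Im=0.2961

Split into d^2_{-1,-1}(β=0.7996) × two z-phases.
Half-angle: c=0.921139, s=0.389234. N=√(1·6·1·6)=6.000000
k: max(0,(-1)−(-1))=0 … min(2+(-1),2−(-1))=1
  k=0: (−1)^0·6.0000/(6)·0.9211^4·0.3892^0 = +0.719947
  k=1: (−1)^1·6.0000/(2)·0.9211^2·0.3892^2 = -0.385650
d^2_{-1,-1}(0.7996) = +0.719947 -0.385650 = +0.334297
Phases: e^{-i·(-1)·3.6656}=-0.865821-0.500354i, e^{-i·(-1)·4.6711}=-0.041277-0.999148i ⇒ D=-0.155177+0.296099i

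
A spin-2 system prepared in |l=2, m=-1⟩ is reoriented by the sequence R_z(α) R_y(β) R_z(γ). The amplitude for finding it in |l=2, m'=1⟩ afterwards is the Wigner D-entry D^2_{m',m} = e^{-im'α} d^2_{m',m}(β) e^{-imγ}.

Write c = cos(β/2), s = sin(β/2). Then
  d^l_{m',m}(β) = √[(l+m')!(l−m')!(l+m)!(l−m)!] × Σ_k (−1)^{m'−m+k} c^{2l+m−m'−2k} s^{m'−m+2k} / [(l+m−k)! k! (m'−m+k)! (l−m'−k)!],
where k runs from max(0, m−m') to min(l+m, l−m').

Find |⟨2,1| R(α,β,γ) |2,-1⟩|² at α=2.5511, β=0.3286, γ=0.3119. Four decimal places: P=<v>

P=0.0060

Split into d^2_{1,-1}(β=0.3286) × two z-phases.
Half-angle: c=0.986533, s=0.163562. N=√(6·1·1·6)=6.000000
The bounds max(0,m−m')=0 and min(l+m,l−m')=1 give 2 terms
  k=0: (−1)^2·6.0000/(2)·0.9865^2·0.1636^2 = +0.078110
  k=1: (−1)^3·6.0000/(6)·0.9865^0·0.1636^4 = -0.000716
d^2_{1,-1}(0.3286) = +0.078110 -0.000716 = +0.077395
|D^2_{1,-1}|² = |d^2_{1,-1}(β)|² = (+0.077395)² = 0.005990 (the z-rotation phases have unit modulus)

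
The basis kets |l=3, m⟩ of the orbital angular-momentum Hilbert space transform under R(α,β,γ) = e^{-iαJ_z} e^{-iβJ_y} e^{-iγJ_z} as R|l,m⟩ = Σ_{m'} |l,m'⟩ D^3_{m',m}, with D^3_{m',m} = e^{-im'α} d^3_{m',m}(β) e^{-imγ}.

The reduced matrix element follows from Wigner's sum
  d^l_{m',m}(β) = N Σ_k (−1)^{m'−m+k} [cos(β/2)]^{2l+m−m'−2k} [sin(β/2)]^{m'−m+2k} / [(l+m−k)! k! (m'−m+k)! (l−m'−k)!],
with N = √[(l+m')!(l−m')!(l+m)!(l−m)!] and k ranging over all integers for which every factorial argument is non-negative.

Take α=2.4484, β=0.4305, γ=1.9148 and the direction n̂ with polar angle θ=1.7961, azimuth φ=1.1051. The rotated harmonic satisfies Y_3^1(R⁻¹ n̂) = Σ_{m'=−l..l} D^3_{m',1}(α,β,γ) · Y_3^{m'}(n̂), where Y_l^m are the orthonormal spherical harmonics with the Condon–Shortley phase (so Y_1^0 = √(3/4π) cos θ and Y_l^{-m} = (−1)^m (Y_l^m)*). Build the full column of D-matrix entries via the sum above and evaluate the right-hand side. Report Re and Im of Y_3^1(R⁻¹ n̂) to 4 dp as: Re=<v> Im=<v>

Need the full column D^3_{m',1} for m'=−3..3 at α=2.4484, β=0.4305, γ=1.9148.
cos(β/2)=0.976923, sin(β/2)=0.213592
d^3_{-3,1}: single k=4 term ⇒ +0.007693;  D = +0.005061-0.005794i
d^3_{-2,1}: k∈[3..4] ⇒ +0.057460 -0.001373 = +0.056086;  D = -0.055374+0.008913i
d^3_{-1,1}: k∈[2..4] ⇒ +0.249322 -0.015891 +0.000095 = +0.233526;  D = +0.201062+0.118780i
d^3_{0,1}: k∈[1..3] ⇒ +0.658380 -0.094416 +0.001504 = +0.565468;  D = -0.190709-0.532339i
d^3_{1,1}: k∈[0..2] ⇒ +0.869285 -0.332430 +0.011918 = +0.548773;  D = -0.187755+0.515655i
d^3_{2,1}: k∈[0..1] ⇒ -0.601016 +0.057460 = -0.543556;  D = -0.469419+0.274042i
d^3_{3,1}: single k=0 term ⇒ +0.160937;  D = -0.158757-0.026399i
Y_3^{m'}(θ=1.7961,φ=1.1051) and Σ D·Y over m':
  (+0.0051-0.0058i)·(-0.3806+0.0668i)  (-0.0554+0.0089i)·(+0.1294+0.1741i)  (+0.2011+0.1188i)·(-0.1062+0.2112i)  (-0.1907-0.5323i)·(+0.2293+0.0000i)  (-0.1878+0.5157i)·(+0.1062+0.2112i)  (-0.4694+0.2740i)·(+0.1294-0.1741i)  (-0.1588-0.0264i)·(+0.3806+0.0668i)
Y_3^1(R⁻¹ n̂) = -0.300988+0.013467i

Re=-0.3010 Im=0.0135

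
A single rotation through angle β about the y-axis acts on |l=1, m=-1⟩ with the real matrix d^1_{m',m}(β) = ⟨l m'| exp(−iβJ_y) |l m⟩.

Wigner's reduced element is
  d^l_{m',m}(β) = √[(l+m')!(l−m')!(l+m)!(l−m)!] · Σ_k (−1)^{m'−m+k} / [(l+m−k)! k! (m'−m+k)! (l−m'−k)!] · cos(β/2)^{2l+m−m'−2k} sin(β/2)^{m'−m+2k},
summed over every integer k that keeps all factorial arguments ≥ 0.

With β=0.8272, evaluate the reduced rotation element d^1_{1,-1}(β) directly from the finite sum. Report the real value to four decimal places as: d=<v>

d=0.1615

d^1_{1,-1}(β=0.8272) via Wigner's sum:
Half-angle: c=0.915680, s=0.401908. N=√(2·1·1·2)=2.000000
The bounds max(0,m−m')=0 and min(l+m,l−m')=0 give 1 term
  k=0: (−1)^2·2.0000/(2)·0.9157^0·0.4019^2 = +0.161530
d^1_{1,-1}(0.8272) = +0.161530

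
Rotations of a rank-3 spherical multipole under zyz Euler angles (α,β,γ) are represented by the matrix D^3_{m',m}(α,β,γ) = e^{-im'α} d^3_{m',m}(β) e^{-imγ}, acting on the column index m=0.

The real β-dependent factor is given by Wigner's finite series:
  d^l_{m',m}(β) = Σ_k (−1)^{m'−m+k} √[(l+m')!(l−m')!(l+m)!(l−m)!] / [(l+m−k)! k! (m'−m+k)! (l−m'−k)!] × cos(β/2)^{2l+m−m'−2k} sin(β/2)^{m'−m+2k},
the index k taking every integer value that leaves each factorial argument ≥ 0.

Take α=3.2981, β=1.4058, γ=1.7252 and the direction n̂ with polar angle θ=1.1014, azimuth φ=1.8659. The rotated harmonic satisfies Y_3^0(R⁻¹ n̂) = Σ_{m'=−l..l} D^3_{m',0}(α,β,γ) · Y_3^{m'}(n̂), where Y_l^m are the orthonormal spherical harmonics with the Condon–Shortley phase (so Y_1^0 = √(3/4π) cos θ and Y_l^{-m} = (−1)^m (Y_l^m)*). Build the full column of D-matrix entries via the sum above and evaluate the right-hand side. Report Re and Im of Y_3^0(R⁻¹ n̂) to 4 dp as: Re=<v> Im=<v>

Re=-0.2052 Im=0.0000

Need the full column D^3_{m',0} for m'=−3..3 at α=3.2981, β=1.4058, γ=1.7252.
cos(β/2)=0.762971, sin(β/2)=0.646433
d^3_{-3,0}: single k=3 term ⇒ +0.536549;  D = -0.478486-0.242767i
d^3_{-2,0}: k∈[2..3] ⇒ +0.775603 -0.556763 = +0.218839;  D = +0.208206+0.067387i
d^3_{-1,0}: k∈[1..3] ⇒ +0.578967 -1.246827 +0.298343 = -0.369517;  D = +0.365001+0.057596i
d^3_{0,0}: k∈[0..3] ⇒ +0.197264 -1.274445 +0.914855 -0.072969 = -0.235295;  D = -0.235295+0.000000i
d^3_{1,0}: k∈[0..2] ⇒ -0.578967 +1.246827 -0.298343 = +0.369517;  D = -0.365001+0.057596i
d^3_{2,0}: k∈[0..1] ⇒ +0.775603 -0.556763 = +0.218839;  D = +0.208206-0.067387i
d^3_{3,0}: single k=0 term ⇒ -0.536549;  D = +0.478486-0.242767i
Y_3^{m'}(θ=1.1014,φ=1.8659) and Σ D·Y over m':
  (-0.4785-0.2428i)·(+0.2291+0.1874i)  (+0.2082+0.0674i)·(-0.3055+0.2046i)  (+0.3650+0.0576i)·(-0.0019-0.0064i)  (-0.2353+0.0000i)·(-0.3337+0.0000i)  (-0.3650+0.0576i)·(+0.0019-0.0064i)  (+0.2082-0.0674i)·(-0.3055-0.2046i)  (+0.4785-0.2428i)·(-0.2291+0.1874i)
Y_3^0(R⁻¹ n̂) = -0.205229+0.000000i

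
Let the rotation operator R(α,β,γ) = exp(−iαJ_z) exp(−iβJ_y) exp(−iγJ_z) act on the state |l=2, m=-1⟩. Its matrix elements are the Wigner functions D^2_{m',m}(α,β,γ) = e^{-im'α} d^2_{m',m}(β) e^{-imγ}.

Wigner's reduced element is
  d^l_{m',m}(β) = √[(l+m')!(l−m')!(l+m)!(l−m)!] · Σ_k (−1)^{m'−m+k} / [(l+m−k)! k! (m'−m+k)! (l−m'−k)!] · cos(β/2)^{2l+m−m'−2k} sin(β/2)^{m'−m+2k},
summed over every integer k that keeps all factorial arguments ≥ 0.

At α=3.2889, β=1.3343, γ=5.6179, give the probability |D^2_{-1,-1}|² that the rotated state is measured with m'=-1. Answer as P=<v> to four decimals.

P=0.1076

First d^2_{-1,-1}(β=1.3343), then the phase factors e^{-i(-1)α} and e^{-i(-1)γ}:
Half-angle: c=0.785588, s=0.618750. N=√(1·6·1·6)=6.000000
The bounds max(0,m−m')=0 and min(l+m,l−m')=1 give 2 terms
  k=0: (−1)^0·6.0000/(6)·0.7856^4·0.6187^0 = +0.380873
  k=1: (−1)^1·6.0000/(2)·0.7856^2·0.6187^2 = -0.708828
d^2_{-1,-1}(1.3343) = +0.380873 -0.708828 = -0.327956
|D^2_{-1,-1}|² = |d^2_{-1,-1}(β)|² = (-0.327956)² = 0.107555 (the z-rotation phases have unit modulus)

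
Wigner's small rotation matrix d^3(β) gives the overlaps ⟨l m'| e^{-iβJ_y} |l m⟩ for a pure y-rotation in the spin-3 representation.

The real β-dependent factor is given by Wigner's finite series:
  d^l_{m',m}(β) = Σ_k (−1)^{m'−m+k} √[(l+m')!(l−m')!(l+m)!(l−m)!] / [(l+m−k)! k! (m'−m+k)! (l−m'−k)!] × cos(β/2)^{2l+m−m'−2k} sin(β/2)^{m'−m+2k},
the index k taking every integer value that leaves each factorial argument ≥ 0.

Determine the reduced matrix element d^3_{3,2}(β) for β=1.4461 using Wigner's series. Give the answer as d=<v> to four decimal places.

d^3_{3,2}(β=1.4461) via Wigner's sum:
c=cos(1.4461/2)=0.749791, s=sin(1.4461/2)=0.661675; N=√[720·1·120·1]=293.938769
The bounds max(0,m−m')=0 and min(l+m,l−m')=0 give 1 term
  k=0: (−1)^1·293.9388/(120)·0.7498^5·0.6617^1 = -0.384080
d^3_{3,2}(1.4461) = -0.384080

d=-0.3841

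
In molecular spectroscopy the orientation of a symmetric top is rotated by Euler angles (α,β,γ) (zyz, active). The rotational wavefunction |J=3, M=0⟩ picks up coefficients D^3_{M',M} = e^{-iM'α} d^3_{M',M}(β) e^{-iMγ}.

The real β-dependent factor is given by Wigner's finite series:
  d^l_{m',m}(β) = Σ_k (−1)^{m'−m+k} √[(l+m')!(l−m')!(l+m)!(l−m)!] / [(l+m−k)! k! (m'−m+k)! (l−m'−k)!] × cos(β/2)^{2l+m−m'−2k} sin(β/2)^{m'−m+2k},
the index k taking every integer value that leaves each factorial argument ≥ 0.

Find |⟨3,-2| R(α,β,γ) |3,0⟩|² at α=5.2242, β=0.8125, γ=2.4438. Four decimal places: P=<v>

Split into d^3_{-2,0}(β=0.8125) × two z-phases.
c=cos(0.8125/2)=0.918609, s=sin(0.8125/2)=0.395167; N=√[1·120·6·6]=65.726707
The bounds max(0,m−m')=2 and min(l+m,l−m')=3 give 2 terms
  k=2: (−1)^0·65.7267/(12)·0.9186^4·0.3952^2 = +0.609040
  k=3: (−1)^1·65.7267/(12)·0.9186^2·0.3952^4 = -0.112706
d^3_{-2,0}(0.8125) = +0.609040 -0.112706 = +0.496334
|D^3_{-2,0}|² = |d^3_{-2,0}(β)|² = (+0.496334)² = 0.246348 (the z-rotation phases have unit modulus)

P=0.2463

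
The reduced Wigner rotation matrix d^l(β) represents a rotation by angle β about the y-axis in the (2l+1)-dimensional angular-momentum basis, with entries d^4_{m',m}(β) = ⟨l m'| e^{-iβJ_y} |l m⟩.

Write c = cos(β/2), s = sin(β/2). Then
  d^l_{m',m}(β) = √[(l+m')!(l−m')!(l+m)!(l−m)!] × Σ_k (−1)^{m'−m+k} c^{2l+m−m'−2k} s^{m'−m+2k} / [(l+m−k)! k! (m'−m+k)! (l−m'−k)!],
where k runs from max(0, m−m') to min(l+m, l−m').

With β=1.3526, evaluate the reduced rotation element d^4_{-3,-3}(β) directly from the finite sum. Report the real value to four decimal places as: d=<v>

d=-0.4802

d^4_{-3,-3}(β=1.3526) via Wigner's sum:
Half-angle: c=0.779894, s=0.625912. N=√(1·5040·1·5040)=5040.000000
Admissible k: 0..1 (factorial args all ≥0)
  k=0: (−1)^0·5040.0000/(5040)·0.7799^8·0.6259^0 = +0.136862
  k=1: (−1)^1·5040.0000/(720)·0.7799^6·0.6259^2 = -0.617074
d^4_{-3,-3}(1.3526) = +0.136862 -0.617074 = -0.480212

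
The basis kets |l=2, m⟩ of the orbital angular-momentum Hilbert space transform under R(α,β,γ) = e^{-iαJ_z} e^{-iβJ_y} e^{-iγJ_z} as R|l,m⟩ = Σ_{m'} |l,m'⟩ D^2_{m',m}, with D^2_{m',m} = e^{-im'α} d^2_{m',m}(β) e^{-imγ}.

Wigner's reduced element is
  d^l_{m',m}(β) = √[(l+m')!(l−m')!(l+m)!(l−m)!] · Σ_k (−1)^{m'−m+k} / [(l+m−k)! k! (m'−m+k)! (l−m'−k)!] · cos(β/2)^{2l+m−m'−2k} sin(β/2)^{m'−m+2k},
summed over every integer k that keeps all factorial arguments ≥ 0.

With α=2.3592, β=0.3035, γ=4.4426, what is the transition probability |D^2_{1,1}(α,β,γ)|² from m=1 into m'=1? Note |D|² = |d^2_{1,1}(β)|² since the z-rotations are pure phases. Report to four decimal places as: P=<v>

Split into d^2_{1,1}(β=0.3035) × two z-phases.
c=cos(0.3035/2)=0.988508, s=sin(0.3035/2)=0.151168; N=√[6·1·6·1]=6.000000
k∈{0,1} keeps every argument non-negative
  k=0: (−1)^0·6.0000/(6)·0.9885^4·0.1512^0 = +0.954819
  k=1: (−1)^1·6.0000/(2)·0.9885^2·0.1512^2 = -0.066989
d^2_{1,1}(0.3035) = +0.954819 -0.066989 = +0.887830
|D^2_{1,1}|² = |d^2_{1,1}(β)|² = (+0.887830)² = 0.788241 (the z-rotation phases have unit modulus)

P=0.7882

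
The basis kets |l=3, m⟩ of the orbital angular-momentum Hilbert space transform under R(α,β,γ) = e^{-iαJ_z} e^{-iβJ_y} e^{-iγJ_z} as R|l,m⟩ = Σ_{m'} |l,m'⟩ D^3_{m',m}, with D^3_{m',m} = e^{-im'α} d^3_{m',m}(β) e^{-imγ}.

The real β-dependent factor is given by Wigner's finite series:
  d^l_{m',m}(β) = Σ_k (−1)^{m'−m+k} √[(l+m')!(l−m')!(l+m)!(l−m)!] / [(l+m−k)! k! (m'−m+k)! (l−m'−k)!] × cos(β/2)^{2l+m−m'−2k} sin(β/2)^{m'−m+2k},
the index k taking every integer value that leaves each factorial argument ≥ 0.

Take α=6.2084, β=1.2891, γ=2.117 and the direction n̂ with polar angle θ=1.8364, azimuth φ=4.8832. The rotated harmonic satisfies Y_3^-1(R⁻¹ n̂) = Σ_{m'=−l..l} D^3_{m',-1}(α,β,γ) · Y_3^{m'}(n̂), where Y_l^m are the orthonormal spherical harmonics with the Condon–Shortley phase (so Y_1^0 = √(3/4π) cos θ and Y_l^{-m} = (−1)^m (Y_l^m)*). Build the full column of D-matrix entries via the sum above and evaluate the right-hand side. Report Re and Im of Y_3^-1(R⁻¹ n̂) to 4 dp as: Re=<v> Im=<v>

Need the full column D^3_{m',-1} for m'=−3..3 at α=6.2084, β=1.2891, γ=2.117.
cos(β/2)=0.799370, sin(β/2)=0.600839
d^3_{-3,-1}: single k=2 term ⇒ +0.570891;  D = -0.180584+0.541577i
d^3_{-2,-1}: k∈[1..2] ⇒ +0.620151 -0.700725 = -0.080574;  D = +0.031127-0.074319i
d^3_{-1,-1}: k∈[0..2] ⇒ +0.260908 -1.179228 +0.499665 = -0.418655;  D = +0.190132-0.372990i
d^3_{0,-1}: k∈[0..2] ⇒ -0.679342 +1.151409 -0.216834 = +0.255233;  D = -0.132580+0.218097i
d^3_{1,-1}: k∈[0..2] ⇒ +0.884421 -0.666220 +0.047049 = +0.265250;  D = -0.154333+0.215728i
d^3_{2,-1}: k∈[0..1] ⇒ -0.700725 +0.197942 = -0.502783;  D = +0.322274-0.385915i
d^3_{3,-1}: single k=0 term ⇒ +0.322532;  D = -0.224656+0.231424i
Y_3^{m'}(θ=1.8364,φ=4.8832) and Σ D·Y over m':
  (-0.1806+0.5416i)·(-0.1838-0.3267i)  (+0.0311-0.0743i)·(+0.2353-0.0837i)  (+0.1901-0.3730i)·(-0.0347-0.2014i)  (-0.1326+0.2181i)·(+0.2601+0.0000i)  (-0.1543+0.2157i)·(+0.0347-0.2014i)  (+0.3223-0.3859i)·(+0.2353+0.0837i)  (-0.2247+0.2314i)·(+0.1838-0.3267i)
Y_3^-1(R⁻¹ n̂) = +0.275555+0.061416i

Re=0.2756 Im=0.0614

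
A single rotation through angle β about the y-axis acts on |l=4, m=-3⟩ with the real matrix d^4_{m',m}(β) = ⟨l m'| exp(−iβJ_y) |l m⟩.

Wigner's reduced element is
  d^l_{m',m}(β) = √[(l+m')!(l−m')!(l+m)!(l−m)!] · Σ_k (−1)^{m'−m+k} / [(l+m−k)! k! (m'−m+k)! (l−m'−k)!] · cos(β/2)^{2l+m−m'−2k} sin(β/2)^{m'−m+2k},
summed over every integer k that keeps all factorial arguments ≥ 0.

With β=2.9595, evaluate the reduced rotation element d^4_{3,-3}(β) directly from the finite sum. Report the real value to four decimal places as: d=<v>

d=-0.9109

d^4_{3,-3}(β=2.9595) via Wigner's sum:
With c≡cos(β/2)=0.090921 and s≡sin(β/2)=0.995858, N=[5040·1·1·5040]^{1/2}=5040.000000
Admissible k: 0..1 (factorial args all ≥0)
  k=0: (−1)^6·5040.0000/(720)·0.0909^2·0.9959^6 = +0.056443
  k=1: (−1)^7·5040.0000/(5040)·0.0909^0·0.9959^8 = -0.967342
d^4_{3,-3}(2.9595) = +0.056443 -0.967342 = -0.910899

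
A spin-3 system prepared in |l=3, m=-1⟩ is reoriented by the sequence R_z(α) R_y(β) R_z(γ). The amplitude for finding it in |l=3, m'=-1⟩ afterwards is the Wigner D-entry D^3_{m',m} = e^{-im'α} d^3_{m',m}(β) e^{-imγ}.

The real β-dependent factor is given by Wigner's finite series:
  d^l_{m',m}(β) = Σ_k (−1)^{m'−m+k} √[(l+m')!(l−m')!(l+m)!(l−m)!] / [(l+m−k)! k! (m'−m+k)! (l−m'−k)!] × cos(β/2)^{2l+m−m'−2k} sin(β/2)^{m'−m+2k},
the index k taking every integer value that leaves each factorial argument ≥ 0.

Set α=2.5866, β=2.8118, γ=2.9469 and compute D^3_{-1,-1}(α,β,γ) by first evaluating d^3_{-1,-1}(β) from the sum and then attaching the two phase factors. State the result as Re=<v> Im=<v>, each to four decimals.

Re=0.1079 Im=-0.1005

First d^3_{-1,-1}(β=2.8118), then the phase factors e^{-i(-1)α} and e^{-i(-1)γ}:
With c≡cos(β/2)=0.164150 and s≡sin(β/2)=0.986435, N=[2·24·2·24]^{1/2}=48.000000
Admissible k: 0..2 (factorial args all ≥0)
  k=0: (−1)^0·48.0000/(48)·0.1642^6·0.9864^0 = +0.000020
  k=1: (−1)^1·48.0000/(6)·0.1642^4·0.9864^2 = -0.005652
  k=2: (−1)^2·48.0000/(8)·0.1642^2·0.9864^4 = +0.153076
d^3_{-1,-1}(2.8118) = +0.000020 -0.005652 +0.153076 = +0.147444
Phases: e^{-i·(-1)·2.5866}=-0.849904+0.526937i, e^{-i·(-1)·2.9469}=-0.981107+0.193465i ⇒ D=+0.107915-0.100470i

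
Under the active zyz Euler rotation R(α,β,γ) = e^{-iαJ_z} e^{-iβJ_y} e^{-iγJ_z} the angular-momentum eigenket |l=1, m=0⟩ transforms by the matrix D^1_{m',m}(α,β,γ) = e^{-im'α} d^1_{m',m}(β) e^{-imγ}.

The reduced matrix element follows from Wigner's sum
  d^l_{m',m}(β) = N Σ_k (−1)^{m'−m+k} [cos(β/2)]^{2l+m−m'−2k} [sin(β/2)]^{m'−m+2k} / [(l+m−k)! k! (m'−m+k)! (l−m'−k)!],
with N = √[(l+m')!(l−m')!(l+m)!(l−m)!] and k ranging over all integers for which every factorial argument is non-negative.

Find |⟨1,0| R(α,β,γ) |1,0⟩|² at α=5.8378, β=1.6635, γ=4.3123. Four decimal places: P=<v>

P=0.0086

Split into d^1_{0,0}(β=1.6635) × two z-phases.
c=cos(1.6635/2)=0.673583, s=sin(1.6635/2)=0.739111; N=√[1·1·1·1]=1.000000
The bounds max(0,m−m')=0 and min(l+m,l−m')=1 give 2 terms
  k=0: (−1)^0·1.0000/(1)·0.6736^2·0.7391^0 = +0.453715
  k=1: (−1)^1·1.0000/(1)·0.6736^0·0.7391^2 = -0.546285
d^1_{0,0}(1.6635) = +0.453715 -0.546285 = -0.092571
|D^1_{0,0}|² = |d^1_{0,0}(β)|² = (-0.092571)² = 0.008569 (the z-rotation phases have unit modulus)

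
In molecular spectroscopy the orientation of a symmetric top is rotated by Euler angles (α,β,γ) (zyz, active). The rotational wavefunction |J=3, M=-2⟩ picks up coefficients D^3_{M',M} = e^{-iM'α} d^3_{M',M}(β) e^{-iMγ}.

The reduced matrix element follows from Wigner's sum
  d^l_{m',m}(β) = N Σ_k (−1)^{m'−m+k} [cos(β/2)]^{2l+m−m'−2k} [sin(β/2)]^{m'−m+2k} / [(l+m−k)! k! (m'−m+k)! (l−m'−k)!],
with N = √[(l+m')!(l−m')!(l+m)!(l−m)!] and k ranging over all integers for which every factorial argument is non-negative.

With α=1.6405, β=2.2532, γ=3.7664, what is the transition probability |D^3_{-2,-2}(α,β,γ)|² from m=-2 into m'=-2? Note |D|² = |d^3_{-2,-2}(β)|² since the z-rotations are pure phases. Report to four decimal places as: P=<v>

P=0.0176

D^3_{-2,-2}(1.6405,2.2532,3.7664) = e^{-i·-2·1.6405}·d^3_{-2,-2}(2.2532)·e^{-i·-2·3.7664}. Compute d first:
c=cos(2.2532/2)=0.429732, s=sin(2.2532/2)=0.902956; N=√[1·120·1·120]=120.000000
Admissible k: 0..1 (factorial args all ≥0)
  k=0: (−1)^0·120.0000/(120)·0.4297^6·0.9030^0 = +0.006298
  k=1: (−1)^1·120.0000/(24)·0.4297^4·0.9030^2 = -0.139026
d^3_{-2,-2}(2.2532) = +0.006298 -0.139026 = -0.132728
|D^3_{-2,-2}|² = |d^3_{-2,-2}(β)|² = (-0.132728)² = 0.017617 (the z-rotation phases have unit modulus)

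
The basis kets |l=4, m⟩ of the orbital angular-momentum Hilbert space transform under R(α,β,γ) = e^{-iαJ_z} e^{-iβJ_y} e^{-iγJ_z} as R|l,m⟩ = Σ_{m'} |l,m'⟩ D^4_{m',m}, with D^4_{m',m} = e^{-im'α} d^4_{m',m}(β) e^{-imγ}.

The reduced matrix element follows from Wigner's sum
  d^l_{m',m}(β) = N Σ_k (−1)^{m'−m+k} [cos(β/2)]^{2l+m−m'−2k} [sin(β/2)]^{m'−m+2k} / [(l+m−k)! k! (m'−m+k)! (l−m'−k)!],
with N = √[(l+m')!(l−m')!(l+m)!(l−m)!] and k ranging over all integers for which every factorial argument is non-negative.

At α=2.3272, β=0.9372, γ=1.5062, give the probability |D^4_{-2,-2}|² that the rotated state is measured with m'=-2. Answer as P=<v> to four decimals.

First d^4_{-2,-2}(β=0.9372), then the phase factors e^{-i(-2)α} and e^{-i(-2)γ}:
c=cos(0.9372/2)=0.892201, s=sin(0.9372/2)=0.451638; N=√[2·720·2·720]=1440.000000
The bounds max(0,m−m')=0 and min(l+m,l−m')=2 give 3 terms
  k=0: (−1)^0·1440.0000/(1440)·0.8922^8·0.4516^0 = +0.401517
  k=1: (−1)^1·1440.0000/(120)·0.8922^6·0.4516^2 = -1.234636
  k=2: (−1)^2·1440.0000/(96)·0.8922^4·0.4516^4 = +0.395461
d^4_{-2,-2}(0.9372) = +0.401517 -1.234636 +0.395461 = -0.437659
|D^4_{-2,-2}|² = |d^4_{-2,-2}(β)|² = (-0.437659)² = 0.191545 (the z-rotation phases have unit modulus)

P=0.1915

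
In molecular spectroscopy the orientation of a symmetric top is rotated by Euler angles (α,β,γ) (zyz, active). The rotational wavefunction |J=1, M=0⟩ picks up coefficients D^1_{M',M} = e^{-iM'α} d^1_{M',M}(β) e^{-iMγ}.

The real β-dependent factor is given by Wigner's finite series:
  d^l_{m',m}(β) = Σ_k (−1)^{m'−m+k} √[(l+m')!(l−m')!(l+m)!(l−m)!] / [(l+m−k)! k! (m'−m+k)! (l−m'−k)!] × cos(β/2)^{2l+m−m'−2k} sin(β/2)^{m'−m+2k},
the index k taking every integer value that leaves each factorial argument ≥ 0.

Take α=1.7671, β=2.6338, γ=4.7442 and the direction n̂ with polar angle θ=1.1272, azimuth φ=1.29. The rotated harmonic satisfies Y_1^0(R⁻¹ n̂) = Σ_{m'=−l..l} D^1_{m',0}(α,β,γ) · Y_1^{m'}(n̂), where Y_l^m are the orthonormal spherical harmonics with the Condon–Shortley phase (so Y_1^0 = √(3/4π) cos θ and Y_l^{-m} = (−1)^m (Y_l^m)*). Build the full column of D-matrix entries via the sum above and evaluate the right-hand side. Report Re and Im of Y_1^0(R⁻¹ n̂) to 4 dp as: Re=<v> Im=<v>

Re=0.0074 Im=0.0000

Need the full column D^1_{m',0} for m'=−1..1 at α=1.7671, β=2.6338, γ=4.7442.
cos(β/2)=0.251177, sin(β/2)=0.967941
d^1_{-1,0}: single k=1 term ⇒ +0.343830;  D = -0.067063+0.337227i
d^1_{0,0}: k∈[0..1] ⇒ +0.063090 -0.936910 = -0.873820;  D = -0.873820+0.000000i
d^1_{1,0}: single k=0 term ⇒ -0.343830;  D = +0.067063+0.337227i
Y_1^{m'}(θ=1.1272,φ=1.29) and Σ D·Y over m':
  (-0.0671+0.3372i)·(+0.0865-0.2998i)  (-0.8738+0.0000i)·(+0.2097+0.0000i)  (+0.0671+0.3372i)·(-0.0865-0.2998i)
Y_1^0(R⁻¹ n̂) = +0.007382+0.000000i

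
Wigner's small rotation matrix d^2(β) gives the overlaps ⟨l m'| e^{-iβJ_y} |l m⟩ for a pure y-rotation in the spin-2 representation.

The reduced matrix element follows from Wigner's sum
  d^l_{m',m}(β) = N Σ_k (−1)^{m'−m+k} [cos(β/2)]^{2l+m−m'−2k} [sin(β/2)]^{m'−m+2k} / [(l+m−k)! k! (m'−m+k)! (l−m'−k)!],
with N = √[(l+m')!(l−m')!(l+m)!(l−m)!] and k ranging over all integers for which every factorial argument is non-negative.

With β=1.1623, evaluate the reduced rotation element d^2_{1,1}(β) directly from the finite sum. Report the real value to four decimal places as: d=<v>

d=-0.1436

d^2_{1,1}(β=1.1623) via Wigner's sum:
Half-angle: c=0.835832, s=0.548986. N=√(6·1·6·1)=6.000000
k∈{0,1} keeps every argument non-negative
  k=0: (−1)^0·6.0000/(6)·0.8358^4·0.5490^0 = +0.488063
  k=1: (−1)^1·6.0000/(2)·0.8358^2·0.5490^2 = -0.631656
d^2_{1,1}(1.1623) = +0.488063 -0.631656 = -0.143594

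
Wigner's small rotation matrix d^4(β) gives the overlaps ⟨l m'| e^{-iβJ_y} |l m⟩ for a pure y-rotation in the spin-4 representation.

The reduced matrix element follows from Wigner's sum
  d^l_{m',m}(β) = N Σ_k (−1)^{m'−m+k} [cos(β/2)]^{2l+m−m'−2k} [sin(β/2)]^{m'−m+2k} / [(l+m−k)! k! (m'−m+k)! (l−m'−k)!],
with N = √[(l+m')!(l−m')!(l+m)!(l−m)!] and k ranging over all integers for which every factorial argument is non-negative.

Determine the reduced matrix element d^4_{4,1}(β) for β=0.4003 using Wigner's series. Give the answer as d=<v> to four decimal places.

d=-0.0532

d^4_{4,1}(β=0.4003) via Wigner's sum:
With c≡cos(β/2)=0.980037 and s≡sin(β/2)=0.198816, N=[40320·1·120·6]^{1/2}=5387.986637
Admissible k: 0..0 (factorial args all ≥0)
  k=0: (−1)^3·5387.9866/(720)·0.9800^5·0.1988^3 = -0.053169
d^4_{4,1}(0.4003) = -0.053169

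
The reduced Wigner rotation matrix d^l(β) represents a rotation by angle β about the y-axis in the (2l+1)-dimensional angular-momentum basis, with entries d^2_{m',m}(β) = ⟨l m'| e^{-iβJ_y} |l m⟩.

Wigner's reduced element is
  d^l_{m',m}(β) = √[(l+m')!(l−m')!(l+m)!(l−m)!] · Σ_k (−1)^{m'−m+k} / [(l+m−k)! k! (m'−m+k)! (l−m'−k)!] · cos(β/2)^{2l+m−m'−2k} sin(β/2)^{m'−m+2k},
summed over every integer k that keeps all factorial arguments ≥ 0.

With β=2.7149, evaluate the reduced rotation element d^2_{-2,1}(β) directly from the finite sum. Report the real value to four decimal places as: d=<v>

d^2_{-2,1}(β=2.7149) via Wigner's sum:
With c≡cos(β/2)=0.211732 and s≡sin(β/2)=0.977328, N=[1·24·6·1]^{1/2}=12.000000
The bounds max(0,m−m')=3 and min(l+m,l−m')=3 give 1 term
  k=3: (−1)^0·12.0000/(6)·0.2117^1·0.9773^3 = +0.395309
d^2_{-2,1}(2.7149) = +0.395309

d=0.3953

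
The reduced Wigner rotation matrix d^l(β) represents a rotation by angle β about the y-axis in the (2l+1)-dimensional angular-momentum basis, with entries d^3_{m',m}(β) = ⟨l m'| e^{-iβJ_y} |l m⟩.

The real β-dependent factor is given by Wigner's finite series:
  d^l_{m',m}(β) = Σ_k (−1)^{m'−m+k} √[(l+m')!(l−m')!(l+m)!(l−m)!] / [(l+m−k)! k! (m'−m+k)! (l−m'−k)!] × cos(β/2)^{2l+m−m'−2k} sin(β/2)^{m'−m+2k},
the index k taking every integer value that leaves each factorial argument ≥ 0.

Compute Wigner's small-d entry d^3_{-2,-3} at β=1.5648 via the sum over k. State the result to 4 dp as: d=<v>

d^3_{-2,-3}(β=1.5648) via Wigner's sum:
c=cos(1.5648/2)=0.709224, s=sin(1.5648/2)=0.704984; N=√[1·120·1·720]=293.938769
The bounds max(0,m−m')=0 and min(l+m,l−m')=0 give 1 term
  k=0: (−1)^1·293.9388/(120)·0.7092^5·0.7050^1 = -0.309864
d^3_{-2,-3}(1.5648) = -0.309864

d=-0.3099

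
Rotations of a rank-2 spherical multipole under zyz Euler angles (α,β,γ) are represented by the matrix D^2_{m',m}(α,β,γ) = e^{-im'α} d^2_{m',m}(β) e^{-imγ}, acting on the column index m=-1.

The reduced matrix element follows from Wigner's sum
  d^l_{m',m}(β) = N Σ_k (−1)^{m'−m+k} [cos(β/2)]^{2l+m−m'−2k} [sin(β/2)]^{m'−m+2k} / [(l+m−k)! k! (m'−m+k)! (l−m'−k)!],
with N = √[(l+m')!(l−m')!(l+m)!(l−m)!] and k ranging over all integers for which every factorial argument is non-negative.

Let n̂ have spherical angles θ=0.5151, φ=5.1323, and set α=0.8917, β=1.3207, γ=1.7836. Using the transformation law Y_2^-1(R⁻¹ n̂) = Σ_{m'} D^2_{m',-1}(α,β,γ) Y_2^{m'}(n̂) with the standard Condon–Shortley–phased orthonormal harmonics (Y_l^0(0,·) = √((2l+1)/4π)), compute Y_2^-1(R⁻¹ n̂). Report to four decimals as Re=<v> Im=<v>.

Re=0.0003 Im=0.0012

Need the full column D^2_{m',-1} for m'=−2..2 at α=0.8917, β=1.3207, γ=1.7836.
cos(β/2)=0.789778, sin(β/2)=0.613393
d^2_{-2,-1}: single k=1 term ⇒ +0.604343;  D = -0.550478-0.249407i
d^2_{-1,-1}: k∈[0..1] ⇒ +0.389062 -0.704059 = -0.314996;  D = +0.281368-0.141615i
d^2_{0,-1}: k∈[0..1] ⇒ -0.740166 +0.446475 = -0.293691;  D = +0.062028-0.287066i
d^2_{1,-1}: k∈[0..1] ⇒ +0.704059 -0.141565 = +0.562494;  D = +0.353209+0.437770i
d^2_{2,-1}: single k=0 term ⇒ -0.364546;  D = -0.364546-0.000073i
Y_2^{m'}(θ=0.5151,φ=5.1323) and Σ D·Y over m':
  (-0.5505-0.2494i)·(-0.0626+0.0698i)  (+0.2814-0.1416i)·(+0.1350+0.3024i)  (+0.0620-0.2871i)·(+0.4012+0.0000i)  (+0.3532+0.4378i)·(-0.1350+0.3024i)  (-0.3645-0.0001i)·(-0.0626-0.0698i)
Y_2^-1(R⁻¹ n̂) = +0.000284+0.001154i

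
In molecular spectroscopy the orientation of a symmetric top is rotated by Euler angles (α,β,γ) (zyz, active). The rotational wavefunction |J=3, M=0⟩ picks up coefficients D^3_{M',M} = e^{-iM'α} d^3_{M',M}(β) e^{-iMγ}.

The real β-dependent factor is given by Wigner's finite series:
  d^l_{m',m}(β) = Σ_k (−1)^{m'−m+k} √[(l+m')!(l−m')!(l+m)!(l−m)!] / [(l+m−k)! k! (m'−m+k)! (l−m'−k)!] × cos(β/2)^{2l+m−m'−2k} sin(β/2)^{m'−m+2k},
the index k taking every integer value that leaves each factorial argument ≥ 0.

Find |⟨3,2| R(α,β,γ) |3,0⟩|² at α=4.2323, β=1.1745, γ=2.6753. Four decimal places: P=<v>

P=0.2023

First d^3_{2,0}(β=1.1745), then the phase factors e^{-i(2)α} and e^{-i(0)γ}:
Half-angle: c=0.832468, s=0.554074. N=√(120·1·6·6)=65.726707
Admissible k: 0..1 (factorial args all ≥0)
  k=0: (−1)^2·65.7267/(12)·0.8325^4·0.5541^2 = +0.807542
  k=1: (−1)^3·65.7267/(12)·0.8325^2·0.5541^4 = -0.357739
d^3_{2,0}(1.1745) = +0.807542 -0.357739 = +0.449803
|D^3_{2,0}|² = |d^3_{2,0}(β)|² = (+0.449803)² = 0.202323 (the z-rotation phases have unit modulus)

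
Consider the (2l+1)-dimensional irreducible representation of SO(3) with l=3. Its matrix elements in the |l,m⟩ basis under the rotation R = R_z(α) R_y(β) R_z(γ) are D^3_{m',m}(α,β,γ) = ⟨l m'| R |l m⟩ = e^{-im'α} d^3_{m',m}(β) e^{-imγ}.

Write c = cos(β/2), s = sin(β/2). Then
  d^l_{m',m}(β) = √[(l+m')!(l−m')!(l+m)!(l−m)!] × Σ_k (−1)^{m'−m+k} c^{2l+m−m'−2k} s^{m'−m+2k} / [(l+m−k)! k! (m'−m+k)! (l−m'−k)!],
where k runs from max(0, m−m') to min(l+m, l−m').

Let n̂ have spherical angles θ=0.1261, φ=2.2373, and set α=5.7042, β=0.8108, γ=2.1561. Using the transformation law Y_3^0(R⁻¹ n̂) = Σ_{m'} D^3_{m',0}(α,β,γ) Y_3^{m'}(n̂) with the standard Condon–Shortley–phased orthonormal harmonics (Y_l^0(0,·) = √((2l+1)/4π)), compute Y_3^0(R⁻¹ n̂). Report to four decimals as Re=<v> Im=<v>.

Re=-0.2713 Im=0.0000

Need the full column D^3_{m',0} for m'=−3..3 at α=5.7042, β=0.8108, γ=2.1561.
cos(β/2)=0.918945, sin(β/2)=0.394386
d^3_{-3,0}: single k=3 term ⇒ +0.212887;  D = -0.035211-0.209955i
d^3_{-2,0}: k∈[2..3] ⇒ +0.607522 -0.111899 = +0.495623;  D = +0.198843-0.453986i
d^3_{-1,0}: k∈[1..3] ⇒ +0.895281 -0.494704 +0.030373 = +0.430950;  D = +0.360713-0.235805i
d^3_{0,0}: k∈[0..3] ⇒ +0.602194 -0.998260 +0.183869 -0.003763 = -0.215960;  D = -0.215960+0.000000i
d^3_{1,0}: k∈[0..2] ⇒ -0.895281 +0.494704 -0.030373 = -0.430950;  D = -0.360713-0.235805i
d^3_{2,0}: k∈[0..1] ⇒ +0.607522 -0.111899 = +0.495623;  D = +0.198843+0.453986i
d^3_{3,0}: single k=0 term ⇒ -0.212887;  D = +0.035211-0.209955i
Y_3^{m'}(θ=0.1261,φ=2.2373) and Σ D·Y over m':
  (-0.0352-0.2100i)·(+0.0008-0.0003i)  (+0.1988-0.4540i)·(-0.0038+0.0156i)  (+0.3607-0.2358i)·(-0.0985-0.1253i)  (-0.2160+0.0000i)·(+0.7111+0.0000i)  (-0.3607-0.2358i)·(+0.0985-0.1253i)  (+0.1988+0.4540i)·(-0.0038-0.0156i)  (+0.0352-0.2100i)·(-0.0008-0.0003i)
Y_3^0(R⁻¹ n̂) = -0.271283-0.000000i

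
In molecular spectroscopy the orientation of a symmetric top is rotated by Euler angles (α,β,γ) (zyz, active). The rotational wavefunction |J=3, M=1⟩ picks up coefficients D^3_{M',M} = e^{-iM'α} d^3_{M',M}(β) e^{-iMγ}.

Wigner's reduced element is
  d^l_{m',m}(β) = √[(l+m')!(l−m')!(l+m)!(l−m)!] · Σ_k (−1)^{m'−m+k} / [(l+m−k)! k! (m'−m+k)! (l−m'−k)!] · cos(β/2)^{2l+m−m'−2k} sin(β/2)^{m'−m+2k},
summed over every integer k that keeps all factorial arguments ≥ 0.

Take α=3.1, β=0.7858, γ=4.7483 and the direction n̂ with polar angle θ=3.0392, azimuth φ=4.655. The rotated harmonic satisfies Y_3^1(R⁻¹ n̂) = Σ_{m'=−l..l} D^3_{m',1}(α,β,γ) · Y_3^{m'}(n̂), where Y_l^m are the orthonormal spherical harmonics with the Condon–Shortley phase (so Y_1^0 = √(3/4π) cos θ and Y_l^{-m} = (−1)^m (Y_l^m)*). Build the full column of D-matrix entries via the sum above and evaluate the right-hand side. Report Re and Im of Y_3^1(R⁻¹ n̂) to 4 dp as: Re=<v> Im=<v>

Need the full column D^3_{m',1} for m'=−3..3 at α=3.1, β=0.7858, γ=4.7483.
cos(β/2)=0.923803, sin(β/2)=0.382869
d^3_{-3,1}: single k=4 term ⇒ +0.071024;  D = -0.011364-0.070109i
d^3_{-2,1}: k∈[3..4] ⇒ +0.279846 -0.024034 = +0.255811;  D = +0.030394+0.253999i
d^3_{-1,1}: k∈[2..4] ⇒ +0.640573 -0.146707 +0.003150 = +0.497016;  D = -0.038482-0.495524i
d^3_{0,1}: k∈[1..3] ⇒ +0.892353 -0.459833 +0.026328 = +0.458848;  D = +0.016474+0.458553i
d^3_{1,1}: k∈[0..2] ⇒ +0.621549 -0.854097 +0.110030 = -0.122519;  D = -0.000696+0.122517i
d^3_{2,1}: k∈[0..1] ⇒ -0.814603 +0.279846 = -0.534758;  D = +0.025271-0.534160i
d^3_{3,1}: single k=0 term ⇒ +0.413488;  D = +0.036697-0.411856i
Y_3^{m'}(θ=3.0392,φ=4.655) and Σ D·Y over m':
  (-0.0114-0.0701i)·(+0.0001-0.0004i)  (+0.0304+0.2540i)·(+0.0106+0.0012i)  (-0.0385-0.4955i)·(-0.0075+0.1302i)  (+0.0165+0.4586i)·(-0.7231+0.0000i)  (-0.0007+0.1225i)·(+0.0075+0.1302i)  (+0.0253-0.5342i)·(+0.0106-0.0012i)  (+0.0367-0.4119i)·(-0.0001-0.0004i)
Y_3^1(R⁻¹ n̂) = +0.036348-0.334970i

Re=0.0363 Im=-0.3350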